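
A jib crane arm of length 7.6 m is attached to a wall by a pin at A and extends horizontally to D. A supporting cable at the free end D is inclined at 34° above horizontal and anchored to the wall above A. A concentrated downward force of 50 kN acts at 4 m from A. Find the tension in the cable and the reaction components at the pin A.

T = 47.06 kN, A_x = 39.01 kN, A_y = 23.68 kN

ΣM about A: T·sin34°·7.6 − 50·4 = 0 → T = 200/(7.6·0.559193) = 47.0603 ≈ 47.06 kN.
ΣF_x = 0: A_x − T·cos34° = 0 → A_x = 47.0603 × 0.829038 = 39.01 kN.
ΣF_y = 0: A_y + T·sin34° − 50 = 0 → A_y = 50 − 47.0603 × 0.559193 = 23.68 kN.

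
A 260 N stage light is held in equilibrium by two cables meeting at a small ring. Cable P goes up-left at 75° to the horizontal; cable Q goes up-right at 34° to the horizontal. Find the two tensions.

T_P = 228.0 N, T_Q = 71.17 N

ΣF_x = 0: −T_P·cos75° + T_Q·cos34° = 0 → T_Q = 0.312192·T_P.
ΣF_y = 0: T_P·sin75° + T_Q·sin34° = 260.
Substitute: T_P·(0.965926 + 0.312192·0.559193) = 260 → T_P = 227.97 ≈ 228.0 N.
Then T_Q = 0.312192 × 227.97 = 71.17 N.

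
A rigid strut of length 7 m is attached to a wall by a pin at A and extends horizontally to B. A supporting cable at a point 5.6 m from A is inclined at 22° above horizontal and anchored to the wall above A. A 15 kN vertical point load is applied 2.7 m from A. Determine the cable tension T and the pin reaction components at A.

ΣM about A: T·sin22°·5.6 − 15·2.7 = 0 → T = 40.5/(5.6·0.374607) = 19.3059 ≈ 19.31 kN.
ΣF_x = 0: A_x − T·cos22° = 0 → A_x = 19.3059 × 0.927184 = 17.90 kN.
ΣF_y = 0: A_y + T·sin22° − 15 = 0 → A_y = 15 − 19.3059 × 0.374607 = 7.768 kN.

T = 19.31 kN, A_x = 17.90 kN, A_y = 7.768 kN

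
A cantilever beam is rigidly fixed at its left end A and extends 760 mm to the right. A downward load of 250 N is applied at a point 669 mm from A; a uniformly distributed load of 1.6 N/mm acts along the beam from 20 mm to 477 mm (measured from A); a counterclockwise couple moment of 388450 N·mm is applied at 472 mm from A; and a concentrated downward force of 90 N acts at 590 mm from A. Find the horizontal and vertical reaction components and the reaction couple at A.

A_x = 0, A_y = 1071 N, M_A = 13600 N·mm

Resultant of the distributed load: 1.6 × 457 = 731.2 N at 248.5 mm from A.
ΣF_x = 0: A_x = 0.
ΣF_y = 0: A_y − 250 − 1.6·457 − 90 = 0 → A_y = 1071 N.
ΣM about A: M_A − 250·669 − (1.6·457)·248.5 + 388450 − 90·590 = 0 → M_A = 13600 N·mm.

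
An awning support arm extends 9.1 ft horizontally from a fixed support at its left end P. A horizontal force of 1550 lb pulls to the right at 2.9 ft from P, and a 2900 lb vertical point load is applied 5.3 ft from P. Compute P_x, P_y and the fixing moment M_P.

ΣF_x = 0: P_x + 1550 = 0 → P_x = -1550 lb.
ΣF_y = 0: P_y − 2900 = 0 → P_y = 2900 lb.
ΣM about P: M_P − 2900·5.3 = 0 → M_P = 15370 lb·ft.

P_x = -1550 lb, P_y = 2900 lb, M_P = 15370 lb·ft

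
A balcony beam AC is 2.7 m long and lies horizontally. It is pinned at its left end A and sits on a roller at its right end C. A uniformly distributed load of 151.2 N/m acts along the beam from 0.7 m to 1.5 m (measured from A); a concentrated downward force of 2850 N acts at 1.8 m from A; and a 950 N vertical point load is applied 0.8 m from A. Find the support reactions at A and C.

A_x = 0, A_y = 1690 N, C_y = 2231 N

Resultant of the distributed load: 151.2 × 0.8 = 120.96 N at 1.1 m from A.
Taking moments about A: C_y·2.7 − (151.2·0.8)·1.1 − 2850·1.8 − 950·0.8 = 0 → C_y = 6023.056/2.7 = 2230.76 ≈ 2231 N.
ΣF_y = 0: A_y + 2230.76 − 151.2·0.8 − 2850 − 950 = 0 → A_y = 1690 N.
ΣF_x = 0: no horizontal applied forces, so A_x = 0.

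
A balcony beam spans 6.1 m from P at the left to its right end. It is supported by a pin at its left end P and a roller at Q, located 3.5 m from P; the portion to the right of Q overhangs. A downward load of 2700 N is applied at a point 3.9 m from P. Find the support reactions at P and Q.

P_x = 0, P_y = -308.6 N, Q_y = 3009 N

ΣM about P: Q_y·3.5 − 2700·3.9 = 0 → Q_y = 10530/3.5 = 3008.57 ≈ 3009 N.
ΣF_y = 0: P_y + 3008.57 − 2700 = 0 → P_y = -308.6 N.
ΣF_x = 0: no horizontal applied forces, so P_x = 0.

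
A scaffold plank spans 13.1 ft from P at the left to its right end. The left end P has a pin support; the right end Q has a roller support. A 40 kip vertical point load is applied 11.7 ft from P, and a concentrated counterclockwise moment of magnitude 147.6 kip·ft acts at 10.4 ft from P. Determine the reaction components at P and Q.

Moments about P: Q_y·13.1 − 40·11.7 + 147.6 = 0 → Q_y = 320.4/13.1 = 24.458 ≈ 24.46 kip.
ΣF_y = 0: P_y + 24.458 − 40 = 0 → P_y = 15.54 kip.
ΣF_x = 0: no horizontal applied forces, so P_x = 0.

P_x = 0, P_y = 15.54 kip, Q_y = 24.46 kip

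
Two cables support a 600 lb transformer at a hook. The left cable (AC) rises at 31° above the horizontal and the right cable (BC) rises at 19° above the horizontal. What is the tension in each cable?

ΣF_x = 0: −T_AC·cos31° + T_BC·cos19° = 0 → T_BC = 0.906558·T_AC.
ΣF_y = 0: T_AC·sin31° + T_BC·sin19° = 600.
Substitute: T_AC·(0.515038 + 0.906558·0.325568) = 600 → T_AC = 740.572 ≈ 740.6 lb.
Then T_BC = 0.906558 × 740.572 = 671.4 lb.

T_AC = 740.6 lb, T_BC = 671.4 lb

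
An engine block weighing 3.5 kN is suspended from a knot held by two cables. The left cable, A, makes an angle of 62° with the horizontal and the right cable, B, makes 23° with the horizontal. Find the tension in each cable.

T_A = 3.234 kN, T_B = 1.649 kN

ΣF_x = 0: −T_A·cos62° + T_B·cos23° = 0 → T_B = 0.510015·T_A.
ΣF_y = 0: T_A·sin62° + T_B·sin23° = 3.5.
Substitute: T_A·(0.882948 + 0.510015·0.390731) = 3.5 → T_A = 3.23407 ≈ 3.234 kN.
Then T_B = 0.510015 × 3.23407 = 1.649 kN.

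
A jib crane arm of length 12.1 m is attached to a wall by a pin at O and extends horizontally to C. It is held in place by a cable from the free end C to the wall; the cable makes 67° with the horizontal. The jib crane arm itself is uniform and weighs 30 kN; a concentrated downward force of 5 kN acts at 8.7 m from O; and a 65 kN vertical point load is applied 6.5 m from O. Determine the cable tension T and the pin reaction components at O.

T = 58.13 kN, O_x = 22.71 kN, O_y = 46.49 kN

ΣM about O: T·sin67°·12.1 − 30·6.05 − 5·8.7 − 65·6.5 = 0 → T = 647.5/(12.1·0.920505) = 58.1337 ≈ 58.13 kN.
ΣF_x = 0: O_x − T·cos67° = 0 → O_x = 58.1337 × 0.390731 = 22.71 kN.
ΣF_y = 0: O_y + T·sin67° − 30 − 5 − 65 = 0 → O_y = 100 − 58.1337 × 0.920505 = 46.49 kN.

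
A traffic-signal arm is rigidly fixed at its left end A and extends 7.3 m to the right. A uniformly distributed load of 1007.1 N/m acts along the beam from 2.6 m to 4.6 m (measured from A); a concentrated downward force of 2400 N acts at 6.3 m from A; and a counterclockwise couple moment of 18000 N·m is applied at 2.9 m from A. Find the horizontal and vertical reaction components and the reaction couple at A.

A_x = 0, A_y = 4414 N, M_A = 4371 N·m

Resultant of the distributed load: 1007.1 × 2 = 2014.2 N at 3.6 m from A.
ΣF_x = 0: A_x = 0.
ΣF_y = 0: A_y − 1007.1·2 − 2400 = 0 → A_y = 4414 N.
ΣM about A: M_A − (1007.1·2)·3.6 − 2400·6.3 + 18000 = 0 → M_A = 4371 N·m.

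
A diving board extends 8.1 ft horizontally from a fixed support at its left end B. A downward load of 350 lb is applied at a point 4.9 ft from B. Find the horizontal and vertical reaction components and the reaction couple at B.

B_x = 0, B_y = 350.0 lb, M_B = 1715 lb·ft

ΣF_x = 0: B_x = 0.
ΣF_y = 0: B_y − 350 = 0 → B_y = 350.0 lb.
ΣM about B: M_B − 350·4.9 = 0 → M_B = 1715 lb·ft.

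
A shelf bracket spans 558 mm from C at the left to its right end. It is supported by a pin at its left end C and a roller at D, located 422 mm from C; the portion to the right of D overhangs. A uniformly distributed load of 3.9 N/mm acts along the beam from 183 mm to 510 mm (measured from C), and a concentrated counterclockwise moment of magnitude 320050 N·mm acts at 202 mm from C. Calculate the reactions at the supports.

C_x = 0, C_y = 986.6 N, D_y = 288.7 N

Resultant of the distributed load: 3.9 × 327 = 1275.3 N at 346.5 mm from C.
ΣM about C: D_y·422 − (3.9·327)·346.5 + 320050 = 0 → D_y = 121841.45/422 = 288.724 ≈ 288.7 N.
ΣF_y = 0: C_y + 288.724 − 3.9·327 = 0 → C_y = 986.6 N.
ΣF_x = 0: no horizontal applied forces, so C_x = 0.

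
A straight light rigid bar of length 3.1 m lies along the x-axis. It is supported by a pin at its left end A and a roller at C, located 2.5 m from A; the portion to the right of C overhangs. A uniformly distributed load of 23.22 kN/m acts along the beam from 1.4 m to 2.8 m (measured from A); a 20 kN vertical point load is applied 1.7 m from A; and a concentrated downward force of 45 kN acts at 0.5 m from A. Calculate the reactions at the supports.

A_x = 0, A_y = 47.60 kN, C_y = 49.91 kN

Resultant of the distributed load: 23.22 × 1.4 = 32.508 kN at 2.1 m from A.
Taking moments about A: C_y·2.5 − (23.22·1.4)·2.1 − 20·1.7 − 45·0.5 = 0 → C_y = 124.7668/2.5 = 49.9067 ≈ 49.91 kN.
ΣF_y = 0: A_y + 49.9067 − 23.22·1.4 − 20 − 45 = 0 → A_y = 47.60 kN.
ΣF_x = 0: no horizontal applied forces, so A_x = 0.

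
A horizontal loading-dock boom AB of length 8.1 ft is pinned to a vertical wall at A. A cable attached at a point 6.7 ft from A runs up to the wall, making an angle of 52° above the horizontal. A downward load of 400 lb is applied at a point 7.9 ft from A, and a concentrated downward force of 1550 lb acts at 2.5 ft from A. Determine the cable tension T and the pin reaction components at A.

T = 1332 lb, A_x = 820.3 lb, A_y = 900.0 lb

ΣM about A: T·sin52°·6.7 − 400·7.9 − 1550·2.5 = 0 → T = 7035/(6.7·0.788011) = 1332.47 ≈ 1332 lb.
ΣF_x = 0: A_x − T·cos52° = 0 → A_x = 1332.47 × 0.615661 = 820.3 lb.
ΣF_y = 0: A_y + T·sin52° − 400 − 1550 = 0 → A_y = 1950 − 1332.47 × 0.788011 = 900.0 lb.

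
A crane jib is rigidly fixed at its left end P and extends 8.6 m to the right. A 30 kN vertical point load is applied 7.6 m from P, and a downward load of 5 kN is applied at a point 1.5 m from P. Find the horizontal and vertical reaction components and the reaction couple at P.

P_x = 0, P_y = 35.00 kN, M_P = 235.5 kN·m

ΣF_x = 0: P_x = 0.
ΣF_y = 0: P_y − 30 − 5 = 0 → P_y = 35.00 kN.
ΣM about P: M_P − 30·7.6 − 5·1.5 = 0 → M_P = 235.5 kN·m.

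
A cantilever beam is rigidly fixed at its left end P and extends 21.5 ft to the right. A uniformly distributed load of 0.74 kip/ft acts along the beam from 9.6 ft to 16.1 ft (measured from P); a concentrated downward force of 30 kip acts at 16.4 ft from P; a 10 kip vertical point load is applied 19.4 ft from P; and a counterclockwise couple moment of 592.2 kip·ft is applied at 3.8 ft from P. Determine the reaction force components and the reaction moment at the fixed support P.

P_x = 0, P_y = 44.81 kip, M_P = 155.6 kip·ft

Resultant of the distributed load: 0.74 × 6.5 = 4.81 kip at 12.85 ft from P.
ΣF_x = 0: P_x = 0.
ΣF_y = 0: P_y − 0.74·6.5 − 30 − 10 = 0 → P_y = 44.81 kip.
ΣM about P: M_P − (0.74·6.5)·12.85 − 30·16.4 − 10·19.4 + 592.2 = 0 → M_P = 155.6 kip·ft.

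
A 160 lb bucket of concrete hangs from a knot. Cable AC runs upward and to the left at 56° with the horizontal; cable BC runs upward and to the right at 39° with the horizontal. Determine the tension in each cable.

T_AC = 124.8 lb, T_BC = 89.81 lb

ΣF_x = 0: −T_AC·cos56° + T_BC·cos39° = 0 → T_BC = 0.719547·T_AC.
ΣF_y = 0: T_AC·sin56° + T_BC·sin39° = 160.
Substitute: T_AC·(0.829038 + 0.719547·0.62932) = 160 → T_AC = 124.818 ≈ 124.8 lb.
Then T_BC = 0.719547 × 124.818 = 89.81 lb.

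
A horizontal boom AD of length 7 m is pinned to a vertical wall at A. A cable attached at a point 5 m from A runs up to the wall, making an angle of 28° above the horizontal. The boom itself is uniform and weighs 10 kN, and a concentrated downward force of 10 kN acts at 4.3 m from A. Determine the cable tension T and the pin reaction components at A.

ΣM about A: T·sin28°·5 − 10·3.5 − 10·4.3 = 0 → T = 78/(5·0.469472) = 33.2288 ≈ 33.23 kN.
ΣF_x = 0: A_x − T·cos28° = 0 → A_x = 33.2288 × 0.882948 = 29.34 kN.
ΣF_y = 0: A_y + T·sin28° − 10 − 10 = 0 → A_y = 20 − 33.2288 × 0.469472 = 4.400 kN.

T = 33.23 kN, A_x = 29.34 kN, A_y = 4.400 kN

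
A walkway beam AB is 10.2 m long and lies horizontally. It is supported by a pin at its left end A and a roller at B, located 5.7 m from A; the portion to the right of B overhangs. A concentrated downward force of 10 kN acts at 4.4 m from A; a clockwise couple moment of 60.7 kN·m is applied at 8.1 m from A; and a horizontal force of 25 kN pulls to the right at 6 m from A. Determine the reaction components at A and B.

A_x = -25.00 kN, A_y = -8.368 kN, B_y = 18.37 kN

Taking moments about A: B_y·5.7 − 10·4.4 − 60.7 = 0 → B_y = 104.7/5.7 = 18.3684 ≈ 18.37 kN.
ΣF_y = 0: A_y + 18.3684 − 10 = 0 → A_y = -8.368 kN.
ΣF_x = 0: A_x + 25 = 0 → A_x = -25.00 kN.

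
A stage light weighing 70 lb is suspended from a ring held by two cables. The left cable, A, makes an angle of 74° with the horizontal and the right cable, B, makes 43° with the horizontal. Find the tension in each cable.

ΣF_x = 0: −T_A·cos74° + T_B·cos43° = 0 → T_B = 0.376887·T_A.
ΣF_y = 0: T_A·sin74° + T_B·sin43° = 70.
Substitute: T_A·(0.961262 + 0.376887·0.681998) = 70 → T_A = 57.4572 ≈ 57.46 lb.
Then T_B = 0.376887 × 57.4572 = 21.65 lb.

T_A = 57.46 lb, T_B = 21.65 lb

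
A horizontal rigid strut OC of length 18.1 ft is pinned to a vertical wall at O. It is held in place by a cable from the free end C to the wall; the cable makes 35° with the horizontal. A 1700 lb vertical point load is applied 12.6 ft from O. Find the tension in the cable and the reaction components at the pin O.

T = 2063 lb, O_x = 1690 lb, O_y = 516.6 lb

ΣM about O: T·sin35°·18.1 − 1700·12.6 = 0 → T = 21420/(18.1·0.573576) = 2063.24 ≈ 2063 lb.
ΣF_x = 0: O_x − T·cos35° = 0 → O_x = 2063.24 × 0.819152 = 1690 lb.
ΣF_y = 0: O_y + T·sin35° − 1700 = 0 → O_y = 1700 − 2063.24 × 0.573576 = 516.6 lb.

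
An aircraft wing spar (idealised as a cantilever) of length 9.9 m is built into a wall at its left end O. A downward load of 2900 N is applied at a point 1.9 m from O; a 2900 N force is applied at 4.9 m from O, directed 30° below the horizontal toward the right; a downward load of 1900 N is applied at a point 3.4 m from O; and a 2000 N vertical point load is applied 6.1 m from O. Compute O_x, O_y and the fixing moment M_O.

ΣF_x = 0: O_x + 2900·cos30° = 0 → O_x = -2511 N.
ΣF_y = 0: O_y − 2900 − 2900·sin30° − 1900 − 2000 = 0 → O_y = 8250 N.
ΣM about O: M_O − 2900·1.9 − 2900·sin30°·4.9 − 1900·3.4 − 2000·6.1 = 0 → M_O = 31280 N·m.

O_x = -2511 N, O_y = 8250 N, M_O = 31280 N·m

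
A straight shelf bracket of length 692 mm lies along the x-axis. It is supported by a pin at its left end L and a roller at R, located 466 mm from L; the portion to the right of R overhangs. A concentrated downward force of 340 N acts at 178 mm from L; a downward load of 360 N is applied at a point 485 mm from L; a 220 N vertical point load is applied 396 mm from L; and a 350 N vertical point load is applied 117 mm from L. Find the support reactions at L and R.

ΣM about L: R_y·466 − 340·178 − 360·485 − 220·396 − 350·117 = 0 → R_y = 363190/466 = 779.378 ≈ 779.4 N.
ΣF_y = 0: L_y + 779.378 − 340 − 360 − 220 − 350 = 0 → L_y = 490.6 N.
ΣF_x = 0: no horizontal applied forces, so L_x = 0.

L_x = 0, L_y = 490.6 N, R_y = 779.4 N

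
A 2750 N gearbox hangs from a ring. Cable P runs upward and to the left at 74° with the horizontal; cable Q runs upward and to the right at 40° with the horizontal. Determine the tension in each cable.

T_P = 2306 N, T_Q = 829.7 N

ΣF_x = 0: −T_P·cos74° + T_Q·cos40° = 0 → T_Q = 0.359819·T_P.
ΣF_y = 0: T_P·sin74° + T_Q·sin40° = 2750.
Substitute: T_P·(0.961262 + 0.359819·0.642788) = 2750 → T_P = 2305.98 ≈ 2306 N.
Then T_Q = 0.359819 × 2305.98 = 829.7 N.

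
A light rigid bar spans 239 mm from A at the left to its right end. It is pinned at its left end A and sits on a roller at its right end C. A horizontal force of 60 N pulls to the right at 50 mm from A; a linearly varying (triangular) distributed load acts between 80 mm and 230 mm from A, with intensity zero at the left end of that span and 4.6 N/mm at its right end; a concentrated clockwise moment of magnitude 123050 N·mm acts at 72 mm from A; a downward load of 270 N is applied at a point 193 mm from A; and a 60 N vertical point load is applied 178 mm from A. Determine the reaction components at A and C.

A_x = -60.00 N, A_y = -362.4 N, C_y = 1037 N

Resultant of the triangular load: ½ × 4.6 × 150 = 345 N, acting at 180 mm from A (one-third of the span from the peak).
Moments about A: C_y·239 − (½·4.6·150)·180 − 123050 − 270·193 − 60·178 = 0 → C_y = 247940/239 = 1037.41 ≈ 1037 N.
ΣF_y = 0: A_y + 1037.41 − ½·4.6·150 − 270 − 60 = 0 → A_y = -362.4 N.
ΣF_x = 0: A_x + 60 = 0 → A_x = -60.00 N.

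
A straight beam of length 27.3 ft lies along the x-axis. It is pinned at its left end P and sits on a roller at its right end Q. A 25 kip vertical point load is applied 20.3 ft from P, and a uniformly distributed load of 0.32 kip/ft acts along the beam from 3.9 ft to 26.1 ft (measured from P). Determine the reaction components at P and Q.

Resultant of the distributed load: 0.32 × 22.2 = 7.104 kip at 15 ft from P.
ΣM about P: Q_y·27.3 − 25·20.3 − (0.32·22.2)·15 = 0 → Q_y = 614.06/27.3 = 22.493 ≈ 22.49 kip.
ΣF_y = 0: P_y + 22.493 − 25 − 0.32·22.2 = 0 → P_y = 9.611 kip.
ΣF_x = 0: no horizontal applied forces, so P_x = 0.

P_x = 0, P_y = 9.611 kip, Q_y = 22.49 kip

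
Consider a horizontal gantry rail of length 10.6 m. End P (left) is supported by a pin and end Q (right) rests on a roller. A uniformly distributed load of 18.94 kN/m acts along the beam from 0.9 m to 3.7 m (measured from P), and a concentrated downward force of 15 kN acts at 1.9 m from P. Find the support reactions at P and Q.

Resultant of the distributed load: 18.94 × 2.8 = 53.032 kN at 2.3 m from P.
Taking moments about P: Q_y·10.6 − (18.94·2.8)·2.3 − 15·1.9 = 0 → Q_y = 150.4736/10.6 = 14.1956 ≈ 14.20 kN.
ΣF_y = 0: P_y + 14.1956 − 18.94·2.8 − 15 = 0 → P_y = 53.84 kN.
ΣF_x = 0: no horizontal applied forces, so P_x = 0.

P_x = 0, P_y = 53.84 kN, Q_y = 14.20 kN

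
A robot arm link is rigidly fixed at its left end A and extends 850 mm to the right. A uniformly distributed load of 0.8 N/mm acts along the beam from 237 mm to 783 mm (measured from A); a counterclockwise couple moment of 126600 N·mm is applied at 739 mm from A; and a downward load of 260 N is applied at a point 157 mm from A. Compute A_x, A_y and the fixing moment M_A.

A_x = 0, A_y = 696.8 N, M_A = 137000 N·mm

Resultant of the distributed load: 0.8 × 546 = 436.8 N at 510 mm from A.
ΣF_x = 0: A_x = 0.
ΣF_y = 0: A_y − 0.8·546 − 260 = 0 → A_y = 696.8 N.
ΣM about A: M_A − (0.8·546)·510 + 126600 − 260·157 = 0 → M_A = 137000 N·mm.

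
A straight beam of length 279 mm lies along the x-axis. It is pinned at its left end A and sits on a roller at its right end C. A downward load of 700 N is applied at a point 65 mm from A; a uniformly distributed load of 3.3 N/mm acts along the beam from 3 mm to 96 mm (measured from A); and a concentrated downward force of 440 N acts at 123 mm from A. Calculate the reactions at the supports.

A_x = 0, A_y = 1035 N, C_y = 411.5 N

Resultant of the distributed load: 3.3 × 93 = 306.9 N at 49.5 mm from A.
ΣM about A: C_y·279 − 700·65 − (3.3·93)·49.5 − 440·123 = 0 → C_y = 114811.55/279 = 411.511 ≈ 411.5 N.
ΣF_y = 0: A_y + 411.511 − 700 − 3.3·93 − 440 = 0 → A_y = 1035 N.
ΣF_x = 0: no horizontal applied forces, so A_x = 0.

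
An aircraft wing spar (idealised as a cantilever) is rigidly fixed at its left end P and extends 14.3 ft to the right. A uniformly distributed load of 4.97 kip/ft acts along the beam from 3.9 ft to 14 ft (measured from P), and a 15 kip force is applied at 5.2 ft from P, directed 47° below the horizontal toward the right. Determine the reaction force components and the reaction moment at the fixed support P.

P_x = -10.23 kip, P_y = 61.17 kip, M_P = 506.3 kip·ft

Resultant of the distributed load: 4.97 × 10.1 = 50.197 kip at 8.95 ft from P.
ΣF_x = 0: P_x + 15·cos47° = 0 → P_x = -10.23 kip.
ΣF_y = 0: P_y − 4.97·10.1 − 15·sin47° = 0 → P_y = 61.17 kip.
ΣM about P: M_P − (4.97·10.1)·8.95 − 15·sin47°·5.2 = 0 → M_P = 506.3 kip·ft.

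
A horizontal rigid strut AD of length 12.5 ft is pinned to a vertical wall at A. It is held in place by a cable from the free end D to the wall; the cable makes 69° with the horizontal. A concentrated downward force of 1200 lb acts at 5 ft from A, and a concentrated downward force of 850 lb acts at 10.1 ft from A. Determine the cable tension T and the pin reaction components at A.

T = 1250 lb, A_x = 447.9 lb, A_y = 883.2 lb

ΣM about A: T·sin69°·12.5 − 1200·5 − 850·10.1 = 0 → T = 14585/(12.5·0.93358) = 1249.81 ≈ 1250 lb.
ΣF_x = 0: A_x − T·cos69° = 0 → A_x = 1249.81 × 0.358368 = 447.9 lb.
ΣF_y = 0: A_y + T·sin69° − 1200 − 850 = 0 → A_y = 2050 − 1249.81 × 0.93358 = 883.2 lb.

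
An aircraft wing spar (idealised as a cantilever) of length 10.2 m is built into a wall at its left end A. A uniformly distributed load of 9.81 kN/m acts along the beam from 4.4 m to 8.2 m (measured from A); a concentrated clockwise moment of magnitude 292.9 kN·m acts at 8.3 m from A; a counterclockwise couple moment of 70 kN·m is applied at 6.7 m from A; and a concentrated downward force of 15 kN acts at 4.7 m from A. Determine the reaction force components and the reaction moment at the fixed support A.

Resultant of the distributed load: 9.81 × 3.8 = 37.278 kN at 6.3 m from A.
ΣF_x = 0: A_x = 0.
ΣF_y = 0: A_y − 9.81·3.8 − 15 = 0 → A_y = 52.28 kN.
ΣM about A: M_A − (9.81·3.8)·6.3 − 292.9 + 70 − 15·4.7 = 0 → M_A = 528.3 kN·m.

A_x = 0, A_y = 52.28 kN, M_A = 528.3 kN·m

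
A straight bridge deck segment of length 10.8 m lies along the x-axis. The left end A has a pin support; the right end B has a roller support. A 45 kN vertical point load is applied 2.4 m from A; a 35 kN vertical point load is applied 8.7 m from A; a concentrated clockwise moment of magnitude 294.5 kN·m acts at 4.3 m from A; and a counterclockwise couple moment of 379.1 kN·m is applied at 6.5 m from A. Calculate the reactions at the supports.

ΣM about A: B_y·10.8 − 45·2.4 − 35·8.7 − 294.5 + 379.1 = 0 → B_y = 327.9/10.8 = 30.3611 ≈ 30.36 kN.
ΣF_y = 0: A_y + 30.3611 − 45 − 35 = 0 → A_y = 49.64 kN.
ΣF_x = 0: no horizontal applied forces, so A_x = 0.

A_x = 0, A_y = 49.64 kN, B_y = 30.36 kN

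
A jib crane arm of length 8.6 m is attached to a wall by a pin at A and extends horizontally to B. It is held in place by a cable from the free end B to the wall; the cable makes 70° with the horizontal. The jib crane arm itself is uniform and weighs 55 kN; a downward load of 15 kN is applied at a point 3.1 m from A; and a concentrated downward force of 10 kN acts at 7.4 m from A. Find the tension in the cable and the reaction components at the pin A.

ΣM about A: T·sin70°·8.6 − 55·4.3 − 15·3.1 − 10·7.4 = 0 → T = 357/(8.6·0.939693) = 44.1757 ≈ 44.18 kN.
ΣF_x = 0: A_x − T·cos70° = 0 → A_x = 44.1757 × 0.34202 = 15.11 kN.
ΣF_y = 0: A_y + T·sin70° − 55 − 15 − 10 = 0 → A_y = 80 − 44.1757 × 0.939693 = 38.49 kN.

T = 44.18 kN, A_x = 15.11 kN, A_y = 38.49 kN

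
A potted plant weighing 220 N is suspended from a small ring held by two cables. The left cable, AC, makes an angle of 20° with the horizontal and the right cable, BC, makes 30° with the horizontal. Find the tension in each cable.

ΣF_x = 0: −T_AC·cos20° + T_BC·cos30° = 0 → T_BC = 1.08506·T_AC.
ΣF_y = 0: T_AC·sin20° + T_BC·sin30° = 220.
Substitute: T_AC·(0.34202 + 1.08506·0.5) = 220 → T_AC = 248.714 ≈ 248.7 N.
Then T_BC = 1.08506 × 248.714 = 269.9 N.

T_AC = 248.7 N, T_BC = 269.9 N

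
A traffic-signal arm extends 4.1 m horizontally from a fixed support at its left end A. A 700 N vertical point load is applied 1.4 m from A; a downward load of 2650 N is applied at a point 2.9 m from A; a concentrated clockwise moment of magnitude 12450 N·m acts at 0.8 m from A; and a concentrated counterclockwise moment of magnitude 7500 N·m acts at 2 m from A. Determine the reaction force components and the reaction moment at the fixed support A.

A_x = 0, A_y = 3350 N, M_A = 13620 N·m

ΣF_x = 0: A_x = 0.
ΣF_y = 0: A_y − 700 − 2650 = 0 → A_y = 3350 N.
ΣM about A: M_A − 700·1.4 − 2650·2.9 − 12450 + 7500 = 0 → M_A = 13620 N·m.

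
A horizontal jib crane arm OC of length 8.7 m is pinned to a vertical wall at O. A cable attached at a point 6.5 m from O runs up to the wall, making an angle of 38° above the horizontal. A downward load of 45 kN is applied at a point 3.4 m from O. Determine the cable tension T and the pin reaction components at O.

T = 38.23 kN, O_x = 30.13 kN, O_y = 21.46 kN

ΣM about O: T·sin38°·6.5 − 45·3.4 = 0 → T = 153/(6.5·0.615661) = 38.2328 ≈ 38.23 kN.
ΣF_x = 0: O_x − T·cos38° = 0 → O_x = 38.2328 × 0.788011 = 30.13 kN.
ΣF_y = 0: O_y + T·sin38° − 45 = 0 → O_y = 45 − 38.2328 × 0.615661 = 21.46 kN.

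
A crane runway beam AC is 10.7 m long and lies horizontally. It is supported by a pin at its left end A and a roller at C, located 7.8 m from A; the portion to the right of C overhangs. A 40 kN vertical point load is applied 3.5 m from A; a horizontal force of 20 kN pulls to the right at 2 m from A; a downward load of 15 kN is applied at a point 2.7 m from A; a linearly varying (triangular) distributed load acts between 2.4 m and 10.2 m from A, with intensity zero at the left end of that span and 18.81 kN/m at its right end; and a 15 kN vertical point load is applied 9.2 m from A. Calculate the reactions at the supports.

Resultant of the triangular load: ½ × 18.81 × 7.8 = 73.359 kN, acting at 7.6 m from A (one-third of the span from the peak).
Taking moments about A: C_y·7.8 − 40·3.5 − 15·2.7 − (½·18.81·7.8)·7.6 − 15·9.2 = 0 → C_y = 876.0284/7.8 = 112.311 ≈ 112.3 kN.
ΣF_y = 0: A_y + 112.311 − 40 − 15 − ½·18.81·7.8 − 15 = 0 → A_y = 31.05 kN.
ΣF_x = 0: A_x + 20 = 0 → A_x = -20.00 kN.

A_x = -20.00 kN, A_y = 31.05 kN, C_y = 112.3 kN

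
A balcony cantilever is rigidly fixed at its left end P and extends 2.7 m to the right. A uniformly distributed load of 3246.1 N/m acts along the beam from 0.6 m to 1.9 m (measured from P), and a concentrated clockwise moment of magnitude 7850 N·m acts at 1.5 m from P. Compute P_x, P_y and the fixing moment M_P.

P_x = 0, P_y = 4220 N, M_P = 13120 N·m

Resultant of the distributed load: 3246.1 × 1.3 = 4219.93 N at 1.25 m from P.
ΣF_x = 0: P_x = 0.
ΣF_y = 0: P_y − 3246.1·1.3 = 0 → P_y = 4220 N.
ΣM about P: M_P − (3246.1·1.3)·1.25 − 7850 = 0 → M_P = 13120 N·m.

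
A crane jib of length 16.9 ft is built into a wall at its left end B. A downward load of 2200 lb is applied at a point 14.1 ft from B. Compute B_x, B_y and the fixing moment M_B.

ΣF_x = 0: B_x = 0.
ΣF_y = 0: B_y − 2200 = 0 → B_y = 2200 lb.
ΣM about B: M_B − 2200·14.1 = 0 → M_B = 31020 lb·ft.

B_x = 0, B_y = 2200 lb, M_B = 31020 lb·ft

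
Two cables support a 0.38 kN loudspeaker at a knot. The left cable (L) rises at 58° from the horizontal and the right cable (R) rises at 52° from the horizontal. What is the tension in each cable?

ΣF_x = 0: −T_L·cos58° + T_R·cos52° = 0 → T_R = 0.860732·T_L.
ΣF_y = 0: T_L·sin58° + T_R·sin52° = 0.38.
Substitute: T_L·(0.848048 + 0.860732·0.788011) = 0.38 → T_L = 0.248966 ≈ 0.2490 kN.
Then T_R = 0.860732 × 0.248966 = 0.2143 kN.

T_L = 0.2490 kN, T_R = 0.2143 kN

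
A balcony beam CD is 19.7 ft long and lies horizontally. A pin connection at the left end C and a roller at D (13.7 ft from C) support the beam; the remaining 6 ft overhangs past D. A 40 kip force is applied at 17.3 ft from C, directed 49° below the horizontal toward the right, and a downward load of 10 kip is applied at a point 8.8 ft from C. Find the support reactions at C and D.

ΣM about C: D_y·13.7 − 40·sin49°·17.3 − 10·8.8 = 0 → D_y = 610.259/13.7 = 44.5445 ≈ 44.54 kip.
ΣF_y = 0: C_y + 44.5445 − 40·sin49° − 10 = 0 → C_y = -4.356 kip.
ΣF_x = 0: C_x + 40·cos49° = 0 → C_x = -26.24 kip.

C_x = -26.24 kip, C_y = -4.356 kip, D_y = 44.54 kip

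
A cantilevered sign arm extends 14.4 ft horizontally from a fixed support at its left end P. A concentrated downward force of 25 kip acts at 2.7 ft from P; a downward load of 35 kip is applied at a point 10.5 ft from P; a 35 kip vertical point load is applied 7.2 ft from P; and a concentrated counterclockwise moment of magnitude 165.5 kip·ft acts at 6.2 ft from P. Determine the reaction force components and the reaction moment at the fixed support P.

P_x = 0, P_y = 95.00 kip, M_P = 521.5 kip·ft

ΣF_x = 0: P_x = 0.
ΣF_y = 0: P_y − 25 − 35 − 35 = 0 → P_y = 95.00 kip.
ΣM about P: M_P − 25·2.7 − 35·10.5 − 35·7.2 + 165.5 = 0 → M_P = 521.5 kip·ft.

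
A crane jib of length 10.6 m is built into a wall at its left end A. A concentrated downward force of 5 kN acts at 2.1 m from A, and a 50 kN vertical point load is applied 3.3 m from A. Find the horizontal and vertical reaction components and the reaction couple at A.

ΣF_x = 0: A_x = 0.
ΣF_y = 0: A_y − 5 − 50 = 0 → A_y = 55.00 kN.
ΣM about A: M_A − 5·2.1 − 50·3.3 = 0 → M_A = 175.5 kN·m.

A_x = 0, A_y = 55.00 kN, M_A = 175.5 kN·m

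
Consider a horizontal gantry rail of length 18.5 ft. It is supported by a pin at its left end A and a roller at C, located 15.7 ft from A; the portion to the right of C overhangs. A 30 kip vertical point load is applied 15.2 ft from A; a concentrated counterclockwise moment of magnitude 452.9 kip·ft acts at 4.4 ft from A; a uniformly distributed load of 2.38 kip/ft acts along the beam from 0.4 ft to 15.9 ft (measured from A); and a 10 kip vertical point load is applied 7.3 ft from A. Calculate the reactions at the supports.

A_x = 0, A_y = 52.89 kip, C_y = 24.00 kip

Resultant of the distributed load: 2.38 × 15.5 = 36.89 kip at 8.15 ft from A.
Taking moments about A: C_y·15.7 − 30·15.2 + 452.9 − (2.38·15.5)·8.15 − 10·7.3 = 0 → C_y = 376.7535/15.7 = 23.997 ≈ 24.00 kip.
ΣF_y = 0: A_y + 23.997 − 30 − 2.38·15.5 − 10 = 0 → A_y = 52.89 kip.
ΣF_x = 0: no horizontal applied forces, so A_x = 0.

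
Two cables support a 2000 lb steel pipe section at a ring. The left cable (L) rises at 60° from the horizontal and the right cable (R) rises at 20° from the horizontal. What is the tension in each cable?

ΣF_x = 0: −T_L·cos60° + T_R·cos20° = 0 → T_R = 0.532089·T_L.
ΣF_y = 0: T_L·sin60° + T_R·sin20° = 2000.
Substitute: T_L·(0.866025 + 0.532089·0.34202) = 2000 → T_L = 1908.38 ≈ 1908 lb.
Then T_R = 0.532089 × 1908.38 = 1015 lb.

T_L = 1908 lb, T_R = 1015 lb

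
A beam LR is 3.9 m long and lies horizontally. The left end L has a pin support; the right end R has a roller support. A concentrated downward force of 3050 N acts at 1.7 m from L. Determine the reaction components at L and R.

L_x = 0, L_y = 1721 N, R_y = 1329 N

Moments about L: R_y·3.9 − 3050·1.7 = 0 → R_y = 5185/3.9 = 1329.49 ≈ 1329 N.
ΣF_y = 0: L_y + 1329.49 − 3050 = 0 → L_y = 1721 N.
ΣF_x = 0: no horizontal applied forces, so L_x = 0.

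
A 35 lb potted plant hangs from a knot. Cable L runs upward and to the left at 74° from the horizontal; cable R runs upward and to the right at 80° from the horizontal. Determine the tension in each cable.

ΣF_x = 0: −T_L·cos74° + T_R·cos80° = 0 → T_R = 1.58733·T_L.
ΣF_y = 0: T_L·sin74° + T_R·sin80° = 35.
Substitute: T_L·(0.961262 + 1.58733·0.984808) = 35 → T_L = 13.8643 ≈ 13.86 lb.
Then T_R = 1.58733 × 13.8643 = 22.01 lb.

T_L = 13.86 lb, T_R = 22.01 lb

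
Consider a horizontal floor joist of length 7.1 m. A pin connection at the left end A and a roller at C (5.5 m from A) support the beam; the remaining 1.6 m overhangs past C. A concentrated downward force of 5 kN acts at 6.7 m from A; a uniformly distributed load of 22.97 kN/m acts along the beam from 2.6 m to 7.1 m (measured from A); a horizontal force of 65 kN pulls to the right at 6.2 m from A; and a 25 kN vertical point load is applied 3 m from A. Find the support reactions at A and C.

Resultant of the distributed load: 22.97 × 4.5 = 103.365 kN at 4.85 m from A.
Taking moments about A: C_y·5.5 − 5·6.7 − (22.97·4.5)·4.85 − 25·3 = 0 → C_y = 609.82025/5.5 = 110.876 ≈ 110.9 kN.
ΣF_y = 0: A_y + 110.876 − 5 − 22.97·4.5 − 25 = 0 → A_y = 22.49 kN.
ΣF_x = 0: A_x + 65 = 0 → A_x = -65.00 kN.

A_x = -65.00 kN, A_y = 22.49 kN, C_y = 110.9 kN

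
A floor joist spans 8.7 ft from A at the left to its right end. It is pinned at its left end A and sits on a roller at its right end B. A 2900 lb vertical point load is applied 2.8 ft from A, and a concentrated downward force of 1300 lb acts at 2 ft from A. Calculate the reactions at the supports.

A_x = 0, A_y = 2968 lb, B_y = 1232 lb

Taking moments about A: B_y·8.7 − 2900·2.8 − 1300·2 = 0 → B_y = 10720/8.7 = 1232.18 ≈ 1232 lb.
ΣF_y = 0: A_y + 1232.18 − 2900 − 1300 = 0 → A_y = 2968 lb.
ΣF_x = 0: no horizontal applied forces, so A_x = 0.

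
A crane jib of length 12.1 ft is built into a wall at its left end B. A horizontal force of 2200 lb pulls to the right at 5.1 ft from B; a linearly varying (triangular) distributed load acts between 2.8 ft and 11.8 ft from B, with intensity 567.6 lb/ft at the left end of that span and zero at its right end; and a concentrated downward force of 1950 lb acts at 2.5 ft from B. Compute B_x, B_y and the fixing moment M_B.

Resultant of the triangular load: ½ × 567.6 × 9 = 2554.2 lb, acting at 5.8 ft from B (one-third of the span from the peak).
ΣF_x = 0: B_x + 2200 = 0 → B_x = -2200 lb.
ΣF_y = 0: B_y − ½·567.6·9 − 1950 = 0 → B_y = 4504 lb.
ΣM about B: M_B − (½·567.6·9)·5.8 − 1950·2.5 = 0 → M_B = 19690 lb·ft.

B_x = -2200 lb, B_y = 4504 lb, M_B = 19690 lb·ft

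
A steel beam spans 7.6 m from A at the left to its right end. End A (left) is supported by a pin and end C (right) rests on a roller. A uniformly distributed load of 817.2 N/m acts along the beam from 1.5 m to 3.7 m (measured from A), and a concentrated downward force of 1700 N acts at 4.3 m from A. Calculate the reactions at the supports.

A_x = 0, A_y = 1921 N, C_y = 1577 N

Resultant of the distributed load: 817.2 × 2.2 = 1797.84 N at 2.6 m from A.
Taking moments about A: C_y·7.6 − (817.2·2.2)·2.6 − 1700·4.3 = 0 → C_y = 11984.384/7.6 = 1576.89 ≈ 1577 N.
ΣF_y = 0: A_y + 1576.89 − 817.2·2.2 − 1700 = 0 → A_y = 1921 N.
ΣF_x = 0: no horizontal applied forces, so A_x = 0.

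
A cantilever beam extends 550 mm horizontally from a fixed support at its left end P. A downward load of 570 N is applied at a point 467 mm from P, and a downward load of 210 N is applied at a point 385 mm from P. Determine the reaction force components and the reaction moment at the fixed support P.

P_x = 0, P_y = 780.0 N, M_P = 347000 N·mm

ΣF_x = 0: P_x = 0.
ΣF_y = 0: P_y − 570 − 210 = 0 → P_y = 780.0 N.
ΣM about P: M_P − 570·467 − 210·385 = 0 → M_P = 347000 N·mm.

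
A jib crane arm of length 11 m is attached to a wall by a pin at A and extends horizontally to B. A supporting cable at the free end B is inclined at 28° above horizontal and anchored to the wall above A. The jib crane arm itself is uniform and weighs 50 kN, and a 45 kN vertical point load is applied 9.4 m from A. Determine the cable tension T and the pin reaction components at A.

T = 135.2 kN, A_x = 119.3 kN, A_y = 31.55 kN

ΣM about A: T·sin28°·11 − 50·5.5 − 45·9.4 = 0 → T = 698/(11·0.469472) = 135.162 ≈ 135.2 kN.
ΣF_x = 0: A_x − T·cos28° = 0 → A_x = 135.162 × 0.882948 = 119.3 kN.
ΣF_y = 0: A_y + T·sin28° − 50 − 45 = 0 → A_y = 95 − 135.162 × 0.469472 = 31.55 kN.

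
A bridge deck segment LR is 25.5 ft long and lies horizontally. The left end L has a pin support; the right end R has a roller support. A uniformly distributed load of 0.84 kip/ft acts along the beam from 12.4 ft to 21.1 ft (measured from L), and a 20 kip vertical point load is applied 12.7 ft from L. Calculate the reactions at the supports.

Resultant of the distributed load: 0.84 × 8.7 = 7.308 kip at 16.75 ft from L.
Moments about L: R_y·25.5 − (0.84·8.7)·16.75 − 20·12.7 = 0 → R_y = 376.409/25.5 = 14.7611 ≈ 14.76 kip.
ΣF_y = 0: L_y + 14.7611 − 0.84·8.7 − 20 = 0 → L_y = 12.55 kip.
ΣF_x = 0: no horizontal applied forces, so L_x = 0.

L_x = 0, L_y = 12.55 kip, R_y = 14.76 kip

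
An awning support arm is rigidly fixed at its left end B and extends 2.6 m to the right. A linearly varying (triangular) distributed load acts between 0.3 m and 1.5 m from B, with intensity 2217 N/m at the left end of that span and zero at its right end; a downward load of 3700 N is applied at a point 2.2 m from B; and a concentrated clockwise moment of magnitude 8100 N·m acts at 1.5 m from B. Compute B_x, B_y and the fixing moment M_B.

Resultant of the triangular load: ½ × 2217 × 1.2 = 1330.2 N, acting at 0.7 m from B (one-third of the span from the peak).
ΣF_x = 0: B_x = 0.
ΣF_y = 0: B_y − ½·2217·1.2 − 3700 = 0 → B_y = 5030 N.
ΣM about B: M_B − (½·2217·1.2)·0.7 − 3700·2.2 − 8100 = 0 → M_B = 17170 N·m.

B_x = 0, B_y = 5030 N, M_B = 17170 N·m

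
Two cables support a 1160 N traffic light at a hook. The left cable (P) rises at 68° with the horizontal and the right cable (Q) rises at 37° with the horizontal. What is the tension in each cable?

ΣF_x = 0: −T_P·cos68° + T_Q·cos37° = 0 → T_Q = 0.469058·T_P.
ΣF_y = 0: T_P·sin68° + T_Q·sin37° = 1160.
Substitute: T_P·(0.927184 + 0.469058·0.601815) = 1160 → T_P = 959.098 ≈ 959.1 N.
Then T_Q = 0.469058 × 959.098 = 449.9 N.

T_P = 959.1 N, T_Q = 449.9 N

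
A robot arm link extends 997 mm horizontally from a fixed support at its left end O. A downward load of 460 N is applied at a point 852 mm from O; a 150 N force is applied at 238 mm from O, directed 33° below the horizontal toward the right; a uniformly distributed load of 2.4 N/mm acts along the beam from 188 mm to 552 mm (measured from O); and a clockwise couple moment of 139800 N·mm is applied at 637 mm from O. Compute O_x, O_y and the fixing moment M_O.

Resultant of the distributed load: 2.4 × 364 = 873.6 N at 370 mm from O.
ΣF_x = 0: O_x + 150·cos33° = 0 → O_x = -125.8 N.
ΣF_y = 0: O_y − 460 − 150·sin33° − 2.4·364 = 0 → O_y = 1415 N.
ΣM about O: M_O − 460·852 − 150·sin33°·238 − (2.4·364)·370 − 139800 = 0 → M_O = 874400 N·mm.

O_x = -125.8 N, O_y = 1415 N, M_O = 874400 N·mm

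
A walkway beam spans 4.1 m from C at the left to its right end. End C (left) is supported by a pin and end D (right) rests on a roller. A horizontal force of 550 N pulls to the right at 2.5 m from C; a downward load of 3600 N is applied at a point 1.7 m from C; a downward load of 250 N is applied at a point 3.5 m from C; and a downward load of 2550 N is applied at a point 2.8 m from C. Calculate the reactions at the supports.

C_x = -550.0 N, C_y = 2952 N, D_y = 3448 N

Moments about C: D_y·4.1 − 3600·1.7 − 250·3.5 − 2550·2.8 = 0 → D_y = 14135/4.1 = 3447.56 ≈ 3448 N.
ΣF_y = 0: C_y + 3447.56 − 3600 − 250 − 2550 = 0 → C_y = 2952 N.
ΣF_x = 0: C_x + 550 = 0 → C_x = -550.0 N.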